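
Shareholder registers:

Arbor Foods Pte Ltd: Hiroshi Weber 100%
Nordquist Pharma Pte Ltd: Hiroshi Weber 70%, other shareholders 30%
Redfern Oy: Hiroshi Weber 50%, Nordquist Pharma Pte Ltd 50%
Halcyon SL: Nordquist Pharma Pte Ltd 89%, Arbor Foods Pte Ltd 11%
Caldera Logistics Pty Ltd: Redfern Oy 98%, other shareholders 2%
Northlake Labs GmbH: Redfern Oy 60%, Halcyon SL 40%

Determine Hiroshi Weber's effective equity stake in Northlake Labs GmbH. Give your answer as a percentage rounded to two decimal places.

Hiroshi reaches Northlake along 4 paths.
Via Redfern: 50% × 60% = 30%.
Via Nordquist → Redfern: 70% × 50% × 60% = 21%.
Via Nordquist → Halcyon: 70% × 89% × 40% = 24.92%.
Via Arbor → Halcyon: 100% × 11% × 40% = 4.4%.
Total: 30% + 21% + 24.92% + 4.4% = 80.32%.

80.32%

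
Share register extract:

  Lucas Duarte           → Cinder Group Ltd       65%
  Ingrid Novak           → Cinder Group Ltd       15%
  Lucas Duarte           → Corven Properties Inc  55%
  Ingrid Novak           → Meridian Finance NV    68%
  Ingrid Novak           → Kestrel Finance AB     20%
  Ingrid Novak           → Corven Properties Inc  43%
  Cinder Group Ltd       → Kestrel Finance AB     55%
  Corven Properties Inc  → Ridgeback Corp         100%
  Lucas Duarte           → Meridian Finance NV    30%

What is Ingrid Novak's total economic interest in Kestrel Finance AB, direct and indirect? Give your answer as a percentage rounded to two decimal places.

Ingrid reaches Kestrel along 2 paths.
Direct stake: 20% = 20%.
Via Cinder: 15% × 55% = 8.25%.
Total: 20% + 8.25% = 28.25%.

28.25%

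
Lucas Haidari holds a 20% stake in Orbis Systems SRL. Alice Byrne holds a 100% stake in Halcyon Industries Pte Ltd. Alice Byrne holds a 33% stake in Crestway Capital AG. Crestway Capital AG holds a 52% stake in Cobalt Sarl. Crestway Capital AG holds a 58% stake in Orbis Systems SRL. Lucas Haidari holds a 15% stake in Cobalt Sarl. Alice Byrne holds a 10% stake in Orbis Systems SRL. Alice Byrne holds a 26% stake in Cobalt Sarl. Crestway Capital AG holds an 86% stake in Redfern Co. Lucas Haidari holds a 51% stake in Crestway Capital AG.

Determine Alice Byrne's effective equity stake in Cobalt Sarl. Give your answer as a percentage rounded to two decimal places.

43.16%

Alice reaches Cobalt along 2 paths.
Direct stake: 26% = 26%.
Via Crestway: 33% × 52% = 17.16%.
Total: 26% + 17.16% = 43.16%.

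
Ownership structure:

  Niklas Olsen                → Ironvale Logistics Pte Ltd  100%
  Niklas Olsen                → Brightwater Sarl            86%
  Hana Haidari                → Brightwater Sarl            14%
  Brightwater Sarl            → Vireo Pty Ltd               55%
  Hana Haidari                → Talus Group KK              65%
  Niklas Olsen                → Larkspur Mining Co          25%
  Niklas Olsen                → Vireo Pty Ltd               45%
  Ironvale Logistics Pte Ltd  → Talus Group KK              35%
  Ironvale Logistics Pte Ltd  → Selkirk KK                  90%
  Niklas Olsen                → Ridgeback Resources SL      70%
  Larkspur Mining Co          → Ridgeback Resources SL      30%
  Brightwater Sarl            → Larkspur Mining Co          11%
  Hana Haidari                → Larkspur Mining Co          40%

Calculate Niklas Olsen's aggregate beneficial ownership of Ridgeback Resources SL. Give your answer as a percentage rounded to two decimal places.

80.34%

Niklas reaches Ridgeback along 3 paths.
Direct stake: 70% = 70%.
Via Brightwater → Larkspur: 86% × 11% × 30% = 2.838%.
Via Larkspur: 25% × 30% = 7.5%.
Total: 70% + 2.838% + 7.5% = 80.338%.
Rounded: 80.34%.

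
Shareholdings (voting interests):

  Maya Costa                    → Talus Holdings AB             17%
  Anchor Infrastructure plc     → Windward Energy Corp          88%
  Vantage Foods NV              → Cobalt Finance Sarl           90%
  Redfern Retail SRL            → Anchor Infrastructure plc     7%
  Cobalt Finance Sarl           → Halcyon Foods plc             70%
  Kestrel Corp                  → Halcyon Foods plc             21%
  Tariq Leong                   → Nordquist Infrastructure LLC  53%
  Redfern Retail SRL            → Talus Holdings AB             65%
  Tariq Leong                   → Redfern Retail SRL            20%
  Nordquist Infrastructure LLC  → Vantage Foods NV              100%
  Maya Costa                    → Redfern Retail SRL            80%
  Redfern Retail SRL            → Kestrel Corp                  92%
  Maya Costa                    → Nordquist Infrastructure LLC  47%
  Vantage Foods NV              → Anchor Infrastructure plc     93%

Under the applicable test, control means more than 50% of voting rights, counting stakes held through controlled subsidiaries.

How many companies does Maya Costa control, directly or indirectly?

Maya holds 80% of Redfern, so Maya controls Redfern.
Redfern and Maya together hold 65% + 17% = 82% of Talus, so Maya controls Talus.
Redfern holds 92% of Kestrel, so Maya controls Kestrel.
No other company's threshold is met.
Maya controls 3 companies.

3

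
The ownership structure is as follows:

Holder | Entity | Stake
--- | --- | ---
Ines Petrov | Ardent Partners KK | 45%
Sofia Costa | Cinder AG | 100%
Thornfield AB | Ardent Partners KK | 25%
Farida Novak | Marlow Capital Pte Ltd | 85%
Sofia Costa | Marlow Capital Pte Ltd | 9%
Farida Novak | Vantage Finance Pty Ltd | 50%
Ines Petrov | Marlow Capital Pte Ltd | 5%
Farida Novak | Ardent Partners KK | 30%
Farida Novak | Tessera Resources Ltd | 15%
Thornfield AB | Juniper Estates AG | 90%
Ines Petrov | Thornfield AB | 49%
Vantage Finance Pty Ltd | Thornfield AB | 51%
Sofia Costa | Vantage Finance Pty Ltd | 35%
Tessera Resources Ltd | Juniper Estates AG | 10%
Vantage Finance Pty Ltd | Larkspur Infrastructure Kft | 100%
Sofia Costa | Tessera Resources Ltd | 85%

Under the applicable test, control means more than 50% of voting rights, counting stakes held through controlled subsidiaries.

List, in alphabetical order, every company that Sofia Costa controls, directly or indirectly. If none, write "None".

Sofia holds 100% of Cinder, so Sofia controls Cinder.
Sofia holds 85% of Tessera, so Sofia controls Tessera.
No other company's threshold is met.

Cinder AG, Tessera Resources Ltd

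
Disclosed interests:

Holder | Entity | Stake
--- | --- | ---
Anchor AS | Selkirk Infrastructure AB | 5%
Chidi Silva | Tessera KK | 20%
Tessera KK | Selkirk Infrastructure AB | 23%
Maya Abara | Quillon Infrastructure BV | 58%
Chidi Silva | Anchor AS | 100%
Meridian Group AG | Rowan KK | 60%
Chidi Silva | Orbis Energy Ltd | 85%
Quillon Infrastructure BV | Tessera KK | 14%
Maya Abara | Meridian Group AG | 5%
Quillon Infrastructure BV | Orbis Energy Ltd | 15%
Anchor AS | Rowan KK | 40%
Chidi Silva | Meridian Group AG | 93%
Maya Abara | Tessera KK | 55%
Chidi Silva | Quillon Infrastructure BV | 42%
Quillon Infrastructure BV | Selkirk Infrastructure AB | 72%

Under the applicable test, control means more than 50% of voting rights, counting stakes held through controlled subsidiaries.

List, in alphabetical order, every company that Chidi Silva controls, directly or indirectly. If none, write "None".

Chidi holds 85% of Orbis, so Chidi controls Orbis.
Chidi holds 100% of Anchor, so Chidi controls Anchor.
Chidi holds 93% of Meridian, so Chidi controls Meridian.
Meridian and Anchor together hold 60% + 40% = 100% of Rowan, so Chidi controls Rowan.
No other company's threshold is met.

Anchor AS, Meridian Group AG, Orbis Energy Ltd, Rowan KK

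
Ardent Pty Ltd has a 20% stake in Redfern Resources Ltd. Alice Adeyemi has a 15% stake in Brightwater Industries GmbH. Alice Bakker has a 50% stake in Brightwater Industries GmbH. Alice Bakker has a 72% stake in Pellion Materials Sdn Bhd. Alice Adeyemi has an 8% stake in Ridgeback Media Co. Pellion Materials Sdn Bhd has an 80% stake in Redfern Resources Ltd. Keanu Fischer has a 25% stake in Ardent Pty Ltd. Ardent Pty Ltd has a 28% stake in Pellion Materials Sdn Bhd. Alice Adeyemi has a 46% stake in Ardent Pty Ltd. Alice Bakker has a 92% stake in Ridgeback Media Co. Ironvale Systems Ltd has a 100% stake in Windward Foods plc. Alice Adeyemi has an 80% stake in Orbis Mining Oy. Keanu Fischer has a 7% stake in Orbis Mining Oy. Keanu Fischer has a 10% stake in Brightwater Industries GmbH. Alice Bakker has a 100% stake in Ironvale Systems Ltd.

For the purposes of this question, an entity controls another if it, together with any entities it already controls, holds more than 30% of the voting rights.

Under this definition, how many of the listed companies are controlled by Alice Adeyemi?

2

Alice Adeyemi holds 46% of Ardent, so Alice Adeyemi controls Ardent.
Alice Adeyemi holds 80% of Orbis, so Alice Adeyemi controls Orbis.
No other company's threshold is met.
Alice Adeyemi controls 2 companies.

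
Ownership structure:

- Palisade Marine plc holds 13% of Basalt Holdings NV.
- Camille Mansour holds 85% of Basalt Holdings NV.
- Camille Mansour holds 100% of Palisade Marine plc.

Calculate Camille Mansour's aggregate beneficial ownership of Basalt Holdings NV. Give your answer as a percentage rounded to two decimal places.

98.00%

Camille reaches Basalt along 2 paths.
Direct stake: 85% = 85%.
Via Palisade: 100% × 13% = 13%.
Total: 85% + 13% = 98%.
Rounded: 98.00%.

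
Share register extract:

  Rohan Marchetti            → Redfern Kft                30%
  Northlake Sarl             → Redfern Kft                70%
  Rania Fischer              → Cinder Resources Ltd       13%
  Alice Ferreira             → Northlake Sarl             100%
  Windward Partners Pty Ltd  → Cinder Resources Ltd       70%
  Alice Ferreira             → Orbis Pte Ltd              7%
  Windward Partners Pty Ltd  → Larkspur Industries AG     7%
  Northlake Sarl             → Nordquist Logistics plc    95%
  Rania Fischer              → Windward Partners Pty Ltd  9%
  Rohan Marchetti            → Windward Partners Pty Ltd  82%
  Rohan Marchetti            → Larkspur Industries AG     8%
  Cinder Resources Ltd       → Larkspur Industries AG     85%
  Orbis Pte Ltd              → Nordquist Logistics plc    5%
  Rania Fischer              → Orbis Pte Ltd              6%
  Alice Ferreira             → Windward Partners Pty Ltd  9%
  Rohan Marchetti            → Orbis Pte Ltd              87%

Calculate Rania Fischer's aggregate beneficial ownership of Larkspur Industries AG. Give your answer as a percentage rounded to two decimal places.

17.04%

Rania reaches Larkspur along 3 paths.
Via Windward: 9% × 7% = 0.63%.
Via Windward → Cinder: 9% × 70% × 85% = 5.355%.
Via Cinder: 13% × 85% = 11.05%.
Total: 0.63% + 5.355% + 11.05% = 17.035%.
Rounded: 17.04%.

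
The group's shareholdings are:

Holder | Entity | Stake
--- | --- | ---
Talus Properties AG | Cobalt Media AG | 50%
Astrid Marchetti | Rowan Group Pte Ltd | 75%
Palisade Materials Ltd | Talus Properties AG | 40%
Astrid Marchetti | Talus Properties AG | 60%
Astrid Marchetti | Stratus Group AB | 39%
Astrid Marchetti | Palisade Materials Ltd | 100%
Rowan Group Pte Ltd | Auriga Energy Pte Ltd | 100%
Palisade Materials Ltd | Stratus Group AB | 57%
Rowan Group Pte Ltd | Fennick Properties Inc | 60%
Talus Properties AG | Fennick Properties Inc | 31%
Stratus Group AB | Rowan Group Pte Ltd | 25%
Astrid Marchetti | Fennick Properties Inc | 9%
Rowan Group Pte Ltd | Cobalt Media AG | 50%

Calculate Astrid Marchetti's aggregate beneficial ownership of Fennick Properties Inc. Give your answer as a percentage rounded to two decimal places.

Astrid reaches Fennick along 6 paths.
Direct stake: 9% = 9%.
Via Stratus → Rowan: 39% × 25% × 60% = 5.85%.
Via Palisade → Stratus → Rowan: 100% × 57% × 25% × 60% = 8.55%.
Via Rowan: 75% × 60% = 45%.
Via Talus: 60% × 31% = 18.6%.
Via Palisade → Talus: 100% × 40% × 31% = 12.4%.
Total: 9% + 5.85% + 8.55% + 45% + 18.6% + 12.4% = 99.4%.
Rounded: 99.40%.

99.40%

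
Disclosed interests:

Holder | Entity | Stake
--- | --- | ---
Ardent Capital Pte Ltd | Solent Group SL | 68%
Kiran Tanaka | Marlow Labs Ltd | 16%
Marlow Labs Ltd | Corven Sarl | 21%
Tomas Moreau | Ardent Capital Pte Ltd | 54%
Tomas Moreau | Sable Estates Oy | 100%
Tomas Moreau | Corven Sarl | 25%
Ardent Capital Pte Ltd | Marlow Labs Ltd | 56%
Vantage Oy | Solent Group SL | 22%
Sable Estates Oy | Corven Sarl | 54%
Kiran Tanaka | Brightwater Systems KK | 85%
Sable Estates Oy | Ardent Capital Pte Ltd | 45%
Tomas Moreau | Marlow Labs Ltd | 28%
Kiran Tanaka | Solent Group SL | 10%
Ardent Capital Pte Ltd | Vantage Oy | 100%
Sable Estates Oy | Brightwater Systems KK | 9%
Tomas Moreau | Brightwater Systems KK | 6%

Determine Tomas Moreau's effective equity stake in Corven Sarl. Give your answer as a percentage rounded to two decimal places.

Tomas reaches Corven along 5 paths.
Via Sable: 100% × 54% = 54%.
Direct stake: 25% = 25%.
Via Ardent → Marlow: 54% × 56% × 21% = 6.3504%.
Via Sable → Ardent → Marlow: 100% × 45% × 56% × 21% = 5.292%.
Via Marlow: 28% × 21% = 5.88%.
Total: 54% + 25% + 6.3504% + 5.292% + 5.88% = 96.5224%.
Rounded: 96.52%.

96.52%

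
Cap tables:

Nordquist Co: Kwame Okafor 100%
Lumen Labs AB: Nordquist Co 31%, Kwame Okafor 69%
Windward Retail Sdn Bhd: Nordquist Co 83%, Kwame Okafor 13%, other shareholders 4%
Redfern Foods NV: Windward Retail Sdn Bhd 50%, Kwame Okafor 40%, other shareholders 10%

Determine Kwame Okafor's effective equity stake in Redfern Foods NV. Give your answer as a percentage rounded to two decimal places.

Kwame reaches Redfern along 3 paths.
Via Nordquist → Windward: 100% × 83% × 50% = 41.5%.
Via Windward: 13% × 50% = 6.5%.
Direct stake: 40% = 40%.
Total: 41.5% + 6.5% + 40% = 88%.
Rounded: 88.00%.

88.00%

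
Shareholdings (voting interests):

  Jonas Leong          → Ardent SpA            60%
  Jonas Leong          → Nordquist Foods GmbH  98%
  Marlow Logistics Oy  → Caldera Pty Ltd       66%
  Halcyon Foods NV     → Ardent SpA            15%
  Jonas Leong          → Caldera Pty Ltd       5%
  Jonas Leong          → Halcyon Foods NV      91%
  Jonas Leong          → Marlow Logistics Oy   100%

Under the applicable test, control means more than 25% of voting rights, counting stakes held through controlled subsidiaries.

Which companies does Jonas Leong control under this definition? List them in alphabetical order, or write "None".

Jonas holds 91% of Halcyon, so Jonas controls Halcyon.
Jonas holds 100% of Marlow, so Jonas controls Marlow.
Jonas and Halcyon together hold 60% + 15% = 75% of Ardent, so Jonas controls Ardent.
Jonas and Marlow together hold 5% + 66% = 71% of Caldera, so Jonas controls Caldera.
Jonas holds 98% of Nordquist, so Jonas controls Nordquist.

Ardent SpA, Caldera Pty Ltd, Halcyon Foods NV, Marlow Logistics Oy, Nordquist Foods GmbH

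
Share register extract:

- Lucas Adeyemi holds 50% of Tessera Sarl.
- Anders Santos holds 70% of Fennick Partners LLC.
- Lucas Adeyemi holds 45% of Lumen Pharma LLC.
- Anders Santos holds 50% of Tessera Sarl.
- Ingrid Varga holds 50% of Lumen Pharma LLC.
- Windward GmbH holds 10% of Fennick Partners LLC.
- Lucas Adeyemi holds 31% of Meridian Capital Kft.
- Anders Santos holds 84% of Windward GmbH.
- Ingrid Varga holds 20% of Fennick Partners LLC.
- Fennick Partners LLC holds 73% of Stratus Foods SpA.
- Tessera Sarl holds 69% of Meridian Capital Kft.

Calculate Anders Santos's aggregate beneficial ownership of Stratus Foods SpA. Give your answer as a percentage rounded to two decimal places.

57.23%

Anders reaches Stratus along 2 paths.
Via Windward → Fennick: 84% × 10% × 73% = 6.132%.
Via Fennick: 70% × 73% = 51.1%.
Total: 6.132% + 51.1% = 57.232%.
Rounded: 57.23%.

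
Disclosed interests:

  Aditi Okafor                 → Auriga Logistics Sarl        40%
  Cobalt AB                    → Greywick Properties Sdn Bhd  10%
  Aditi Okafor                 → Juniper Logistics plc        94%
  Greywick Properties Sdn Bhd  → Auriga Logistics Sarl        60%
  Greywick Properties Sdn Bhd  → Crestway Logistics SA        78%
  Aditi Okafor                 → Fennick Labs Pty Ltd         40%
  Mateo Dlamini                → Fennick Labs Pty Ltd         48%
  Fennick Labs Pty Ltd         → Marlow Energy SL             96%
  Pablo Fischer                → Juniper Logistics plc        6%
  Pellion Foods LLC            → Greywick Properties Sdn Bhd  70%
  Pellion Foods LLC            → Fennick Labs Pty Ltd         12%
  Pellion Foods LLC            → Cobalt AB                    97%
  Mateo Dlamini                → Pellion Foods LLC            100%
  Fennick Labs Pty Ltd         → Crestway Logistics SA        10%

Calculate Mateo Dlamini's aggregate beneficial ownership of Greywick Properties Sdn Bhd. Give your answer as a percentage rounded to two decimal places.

Mateo reaches Greywick along 2 paths.
Via Pellion: 100% × 70% = 70%.
Via Pellion → Cobalt: 100% × 97% × 10% = 9.7%.
Total: 70% + 9.7% = 79.7%.
Rounded: 79.70%.

79.70%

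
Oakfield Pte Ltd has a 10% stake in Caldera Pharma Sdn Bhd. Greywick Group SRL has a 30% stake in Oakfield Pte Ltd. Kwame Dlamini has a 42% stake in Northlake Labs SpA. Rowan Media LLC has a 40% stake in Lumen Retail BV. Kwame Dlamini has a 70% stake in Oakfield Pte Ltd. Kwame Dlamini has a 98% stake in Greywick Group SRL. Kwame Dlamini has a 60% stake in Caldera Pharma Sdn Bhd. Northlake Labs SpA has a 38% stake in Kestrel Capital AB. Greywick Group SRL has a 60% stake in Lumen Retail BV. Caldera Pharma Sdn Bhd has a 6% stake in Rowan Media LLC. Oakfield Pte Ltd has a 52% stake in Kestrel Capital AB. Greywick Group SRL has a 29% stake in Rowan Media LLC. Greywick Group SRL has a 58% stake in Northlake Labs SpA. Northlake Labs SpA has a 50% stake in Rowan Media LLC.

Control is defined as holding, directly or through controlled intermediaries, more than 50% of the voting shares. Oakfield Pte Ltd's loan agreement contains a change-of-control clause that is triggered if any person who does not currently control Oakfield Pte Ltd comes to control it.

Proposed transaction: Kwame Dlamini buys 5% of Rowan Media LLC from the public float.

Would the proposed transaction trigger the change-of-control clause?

The purchase changes only Kwame's holdings, so Kwame is the only person who could newly come to control Oakfield.
Kwame holds 98% of Greywick, so Kwame controls Greywick.
Greywick and Kwame together hold 30% + 70% = 100% of Oakfield, so Kwame controls Oakfield.
So Kwame already controls Oakfield before the transaction.
After the purchase, Kwame holds 5% of Rowan directly.
Kwame controlled Oakfield already, so this is not a new person acquiring control; every other person's position is unchanged or reduced.
No new person acquires control, so the clause is not triggered.

No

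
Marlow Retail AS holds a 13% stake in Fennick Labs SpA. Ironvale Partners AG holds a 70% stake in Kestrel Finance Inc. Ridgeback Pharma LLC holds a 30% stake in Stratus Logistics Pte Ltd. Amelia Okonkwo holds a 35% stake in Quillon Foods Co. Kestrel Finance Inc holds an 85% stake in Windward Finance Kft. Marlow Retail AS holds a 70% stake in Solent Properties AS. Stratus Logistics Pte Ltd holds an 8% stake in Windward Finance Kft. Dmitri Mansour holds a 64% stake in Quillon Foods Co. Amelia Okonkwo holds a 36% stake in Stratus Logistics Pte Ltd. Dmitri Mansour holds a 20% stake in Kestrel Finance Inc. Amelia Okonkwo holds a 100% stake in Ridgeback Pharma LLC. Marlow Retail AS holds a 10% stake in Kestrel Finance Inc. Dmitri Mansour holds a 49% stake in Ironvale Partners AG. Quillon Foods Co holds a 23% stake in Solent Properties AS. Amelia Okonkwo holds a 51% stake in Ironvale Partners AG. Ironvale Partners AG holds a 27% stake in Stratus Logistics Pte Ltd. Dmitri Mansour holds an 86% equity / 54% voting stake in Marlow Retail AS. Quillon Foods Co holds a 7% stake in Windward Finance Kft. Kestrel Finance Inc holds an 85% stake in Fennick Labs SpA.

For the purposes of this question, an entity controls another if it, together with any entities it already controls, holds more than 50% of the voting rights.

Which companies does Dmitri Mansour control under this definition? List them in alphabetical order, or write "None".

Marlow Retail AS, Quillon Foods Co, Solent Properties AS

Dmitri holds 54% of Marlow, so Dmitri controls Marlow.
Dmitri holds 64% of Quillon, so Dmitri controls Quillon.
Quillon and Marlow together hold 23% + 70% = 93% of Solent, so Dmitri controls Solent.
No other company's threshold is met.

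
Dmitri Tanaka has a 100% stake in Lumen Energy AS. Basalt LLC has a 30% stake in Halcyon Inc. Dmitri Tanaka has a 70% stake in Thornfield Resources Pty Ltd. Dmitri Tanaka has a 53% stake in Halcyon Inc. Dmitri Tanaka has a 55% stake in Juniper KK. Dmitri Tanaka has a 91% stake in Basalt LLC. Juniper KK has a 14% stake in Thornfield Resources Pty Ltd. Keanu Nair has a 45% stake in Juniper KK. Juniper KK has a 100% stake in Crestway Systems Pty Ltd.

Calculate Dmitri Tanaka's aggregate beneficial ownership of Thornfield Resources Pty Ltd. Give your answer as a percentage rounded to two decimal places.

Dmitri reaches Thornfield along 2 paths.
Via Juniper: 55% × 14% = 7.7%.
Direct stake: 70% = 70%.
Total: 7.7% + 70% = 77.7%.
Rounded: 77.70%.

77.70%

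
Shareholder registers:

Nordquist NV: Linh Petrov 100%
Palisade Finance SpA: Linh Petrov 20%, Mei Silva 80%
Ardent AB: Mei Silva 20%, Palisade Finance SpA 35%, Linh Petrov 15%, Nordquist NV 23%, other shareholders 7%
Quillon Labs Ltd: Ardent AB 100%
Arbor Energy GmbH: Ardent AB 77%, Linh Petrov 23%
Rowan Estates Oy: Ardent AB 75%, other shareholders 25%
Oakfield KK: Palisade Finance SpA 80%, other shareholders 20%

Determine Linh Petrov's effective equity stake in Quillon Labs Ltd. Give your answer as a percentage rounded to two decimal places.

45.00%

Linh reaches Quillon along 3 paths.
Via Palisade → Ardent: 20% × 35% × 100% = 7%.
Via Ardent: 15% × 100% = 15%.
Via Nordquist → Ardent: 100% × 23% × 100% = 23%.
Total: 7% + 15% + 23% = 45%.
Rounded: 45.00%.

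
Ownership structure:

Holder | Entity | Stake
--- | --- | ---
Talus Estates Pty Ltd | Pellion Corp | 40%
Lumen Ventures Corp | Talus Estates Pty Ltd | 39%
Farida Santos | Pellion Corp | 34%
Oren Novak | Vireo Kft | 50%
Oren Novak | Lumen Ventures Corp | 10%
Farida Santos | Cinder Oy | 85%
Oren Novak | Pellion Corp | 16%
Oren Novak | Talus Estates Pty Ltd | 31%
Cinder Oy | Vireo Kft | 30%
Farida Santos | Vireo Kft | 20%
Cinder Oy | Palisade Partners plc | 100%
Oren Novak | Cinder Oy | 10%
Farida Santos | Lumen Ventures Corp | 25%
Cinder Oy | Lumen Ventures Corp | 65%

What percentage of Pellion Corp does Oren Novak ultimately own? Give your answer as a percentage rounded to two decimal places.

30.97%

Oren reaches Pellion along 4 paths.
Via Talus: 31% × 40% = 12.4%.
Via Lumen → Talus: 10% × 39% × 40% = 1.56%.
Via Cinder → Lumen → Talus: 10% × 65% × 39% × 40% = 1.014%.
Direct stake: 16% = 16%.
Total: 12.4% + 1.56% + 1.014% + 16% = 30.974%.
Rounded: 30.97%.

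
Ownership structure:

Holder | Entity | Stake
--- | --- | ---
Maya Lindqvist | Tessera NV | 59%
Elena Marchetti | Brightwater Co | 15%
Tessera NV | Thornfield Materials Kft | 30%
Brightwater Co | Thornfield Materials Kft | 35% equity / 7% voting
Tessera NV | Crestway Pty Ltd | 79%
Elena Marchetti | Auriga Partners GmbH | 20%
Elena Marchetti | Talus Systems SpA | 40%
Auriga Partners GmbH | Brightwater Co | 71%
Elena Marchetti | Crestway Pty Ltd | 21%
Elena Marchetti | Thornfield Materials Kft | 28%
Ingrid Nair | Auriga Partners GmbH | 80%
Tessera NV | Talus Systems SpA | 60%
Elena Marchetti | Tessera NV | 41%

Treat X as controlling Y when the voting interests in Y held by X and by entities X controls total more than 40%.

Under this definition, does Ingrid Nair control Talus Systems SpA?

Ingrid holds 80% of Auriga, so Ingrid controls Auriga.
Auriga holds 71% of Brightwater, so Ingrid controls Brightwater.
Neither Ingrid nor any entity Ingrid controls holds any voting interest in Talus.
So Ingrid does not control Talus.

No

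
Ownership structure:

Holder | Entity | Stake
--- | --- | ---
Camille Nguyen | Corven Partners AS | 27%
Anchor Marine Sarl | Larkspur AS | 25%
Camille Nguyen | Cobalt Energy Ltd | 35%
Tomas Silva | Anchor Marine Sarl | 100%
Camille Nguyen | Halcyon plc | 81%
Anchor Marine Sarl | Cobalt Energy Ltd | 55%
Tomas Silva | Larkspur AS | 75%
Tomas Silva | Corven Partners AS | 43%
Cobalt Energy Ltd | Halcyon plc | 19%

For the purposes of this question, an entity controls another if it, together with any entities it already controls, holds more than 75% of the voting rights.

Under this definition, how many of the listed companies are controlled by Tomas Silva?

Tomas holds 100% of Anchor, so Tomas controls Anchor.
Anchor and Tomas together hold 25% + 75% = 100% of Larkspur, so Tomas controls Larkspur.
No other company's threshold is met.
Tomas controls 2 companies.

2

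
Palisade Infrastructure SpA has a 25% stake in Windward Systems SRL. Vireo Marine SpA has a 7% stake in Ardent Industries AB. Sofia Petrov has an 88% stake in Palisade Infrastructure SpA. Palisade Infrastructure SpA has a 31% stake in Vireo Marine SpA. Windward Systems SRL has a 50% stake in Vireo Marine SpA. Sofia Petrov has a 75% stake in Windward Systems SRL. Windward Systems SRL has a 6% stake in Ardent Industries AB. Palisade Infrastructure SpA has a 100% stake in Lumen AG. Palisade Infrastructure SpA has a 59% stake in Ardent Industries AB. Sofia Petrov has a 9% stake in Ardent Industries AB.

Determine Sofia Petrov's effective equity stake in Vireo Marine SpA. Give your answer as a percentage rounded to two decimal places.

Sofia reaches Vireo along 3 paths.
Via Palisade: 88% × 31% = 27.28%.
Via Windward: 75% × 50% = 37.5%.
Via Palisade → Windward: 88% × 25% × 50% = 11%.
Total: 27.28% + 37.5% + 11% = 75.78%.

75.78%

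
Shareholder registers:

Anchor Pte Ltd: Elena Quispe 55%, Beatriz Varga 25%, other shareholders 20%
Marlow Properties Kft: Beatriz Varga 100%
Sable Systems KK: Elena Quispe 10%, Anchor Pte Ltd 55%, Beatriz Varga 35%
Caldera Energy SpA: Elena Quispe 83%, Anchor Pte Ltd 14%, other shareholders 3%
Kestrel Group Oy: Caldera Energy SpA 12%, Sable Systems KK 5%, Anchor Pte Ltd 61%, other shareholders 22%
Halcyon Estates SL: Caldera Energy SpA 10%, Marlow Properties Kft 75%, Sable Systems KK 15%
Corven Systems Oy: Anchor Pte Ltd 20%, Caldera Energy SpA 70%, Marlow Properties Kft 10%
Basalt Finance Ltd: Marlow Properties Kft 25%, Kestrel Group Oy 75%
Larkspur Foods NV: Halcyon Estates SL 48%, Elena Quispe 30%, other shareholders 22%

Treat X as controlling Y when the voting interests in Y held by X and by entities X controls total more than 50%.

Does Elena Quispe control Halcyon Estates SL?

No

Elena holds 55% of Anchor, so Elena controls Anchor.
Elena and Anchor together hold 10% + 55% = 65% of Sable, so Elena controls Sable.
Elena and Anchor together hold 83% + 14% = 97% of Caldera, so Elena controls Caldera.
Caldera and Sable and Anchor together hold 12% + 5% + 61% = 78% of Kestrel, so Elena controls Kestrel.
Anchor and Caldera together hold 20% + 70% = 90% of Corven, so Elena controls Corven.
Kestrel holds 75% of Basalt, so Elena controls Basalt.
In Halcyon, Elena's side holds only 10% + 15% = 25%, not > 50%.
So Elena does not control Halcyon.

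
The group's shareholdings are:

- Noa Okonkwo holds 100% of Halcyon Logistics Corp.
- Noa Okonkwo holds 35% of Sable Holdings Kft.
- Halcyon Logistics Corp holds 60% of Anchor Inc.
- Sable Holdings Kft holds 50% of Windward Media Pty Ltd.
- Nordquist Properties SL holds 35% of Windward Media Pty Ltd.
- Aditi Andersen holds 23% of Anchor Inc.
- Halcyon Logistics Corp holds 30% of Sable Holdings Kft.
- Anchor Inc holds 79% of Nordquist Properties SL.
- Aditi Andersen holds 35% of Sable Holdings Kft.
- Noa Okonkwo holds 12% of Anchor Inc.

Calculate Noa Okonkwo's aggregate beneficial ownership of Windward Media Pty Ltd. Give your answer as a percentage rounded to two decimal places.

Noa reaches Windward along 4 paths.
Via Halcyon → Sable: 100% × 30% × 50% = 15%.
Via Sable: 35% × 50% = 17.5%.
Via Halcyon → Anchor → Nordquist: 100% × 60% × 79% × 35% = 16.59%.
Via Anchor → Nordquist: 12% × 79% × 35% = 3.318%.
Total: 15% + 17.5% + 16.59% + 3.318% = 52.408%.
Rounded: 52.41%.

52.41%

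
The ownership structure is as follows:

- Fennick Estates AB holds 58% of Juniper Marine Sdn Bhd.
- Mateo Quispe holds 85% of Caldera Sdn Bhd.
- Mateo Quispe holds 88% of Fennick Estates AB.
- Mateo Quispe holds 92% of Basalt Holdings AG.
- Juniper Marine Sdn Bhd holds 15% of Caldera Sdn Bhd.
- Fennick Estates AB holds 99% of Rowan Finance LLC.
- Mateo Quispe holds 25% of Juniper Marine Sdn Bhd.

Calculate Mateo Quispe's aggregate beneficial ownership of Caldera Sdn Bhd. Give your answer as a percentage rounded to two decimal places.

Mateo reaches Caldera along 3 paths.
Direct stake: 85% = 85%.
Via Fennick → Juniper: 88% × 58% × 15% = 7.656%.
Via Juniper: 25% × 15% = 3.75%.
Total: 85% + 7.656% + 3.75% = 96.406%.
Rounded: 96.41%.

96.41%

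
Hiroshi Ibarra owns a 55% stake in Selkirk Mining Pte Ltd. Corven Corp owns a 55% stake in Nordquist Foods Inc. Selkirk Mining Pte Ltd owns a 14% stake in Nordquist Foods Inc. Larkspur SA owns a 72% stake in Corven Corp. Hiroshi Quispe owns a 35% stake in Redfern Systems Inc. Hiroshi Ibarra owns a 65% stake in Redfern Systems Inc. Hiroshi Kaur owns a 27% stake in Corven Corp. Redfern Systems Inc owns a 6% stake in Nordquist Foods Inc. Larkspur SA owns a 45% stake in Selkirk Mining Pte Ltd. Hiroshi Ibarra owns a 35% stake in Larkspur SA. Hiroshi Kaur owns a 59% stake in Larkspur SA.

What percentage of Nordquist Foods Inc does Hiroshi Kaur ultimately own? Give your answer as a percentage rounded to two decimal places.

Hiroshi Kaur reaches Nordquist along 3 paths.
Via Larkspur → Corven: 59% × 72% × 55% = 23.364%.
Via Corven: 27% × 55% = 14.85%.
Via Larkspur → Selkirk: 59% × 45% × 14% = 3.717%.
Total: 23.364% + 14.85% + 3.717% = 41.931%.
Rounded: 41.93%.

41.93%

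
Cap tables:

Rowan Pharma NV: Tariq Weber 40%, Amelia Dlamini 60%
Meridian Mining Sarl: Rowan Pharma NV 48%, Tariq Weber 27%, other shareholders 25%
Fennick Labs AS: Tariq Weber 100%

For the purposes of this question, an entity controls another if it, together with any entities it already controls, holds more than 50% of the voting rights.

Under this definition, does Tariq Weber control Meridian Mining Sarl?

Tariq holds 100% of Fennick, so Tariq controls Fennick.
In Meridian, Tariq's side holds only 27%, not > 50%.
So Tariq does not control Meridian.

No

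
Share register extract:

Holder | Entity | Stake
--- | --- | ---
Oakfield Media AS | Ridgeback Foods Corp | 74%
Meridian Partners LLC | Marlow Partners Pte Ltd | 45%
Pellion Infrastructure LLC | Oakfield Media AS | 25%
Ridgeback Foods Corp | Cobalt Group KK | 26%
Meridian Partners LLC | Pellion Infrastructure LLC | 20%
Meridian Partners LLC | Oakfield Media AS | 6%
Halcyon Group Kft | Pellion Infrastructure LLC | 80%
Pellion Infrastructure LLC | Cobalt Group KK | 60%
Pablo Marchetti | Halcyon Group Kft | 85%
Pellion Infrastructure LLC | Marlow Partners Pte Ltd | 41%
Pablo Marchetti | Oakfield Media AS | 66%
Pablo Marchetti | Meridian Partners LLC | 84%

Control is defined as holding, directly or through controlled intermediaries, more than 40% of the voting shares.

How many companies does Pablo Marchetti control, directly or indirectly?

7

Pablo holds 85% of Halcyon, so Pablo controls Halcyon.
Pablo holds 84% of Meridian, so Pablo controls Meridian.
Meridian and Halcyon together hold 20% + 80% = 100% of Pellion, so Pablo controls Pellion.
Pablo and Pellion and Meridian together hold 66% + 25% + 6% = 97% of Oakfield, so Pablo controls Oakfield.
Meridian and Pellion together hold 45% + 41% = 86% of Marlow, so Pablo controls Marlow.
Oakfield holds 74% of Ridgeback, so Pablo controls Ridgeback.
Pellion and Ridgeback together hold 60% + 26% = 86% of Cobalt, so Pablo controls Cobalt.
Pablo controls 7 companies.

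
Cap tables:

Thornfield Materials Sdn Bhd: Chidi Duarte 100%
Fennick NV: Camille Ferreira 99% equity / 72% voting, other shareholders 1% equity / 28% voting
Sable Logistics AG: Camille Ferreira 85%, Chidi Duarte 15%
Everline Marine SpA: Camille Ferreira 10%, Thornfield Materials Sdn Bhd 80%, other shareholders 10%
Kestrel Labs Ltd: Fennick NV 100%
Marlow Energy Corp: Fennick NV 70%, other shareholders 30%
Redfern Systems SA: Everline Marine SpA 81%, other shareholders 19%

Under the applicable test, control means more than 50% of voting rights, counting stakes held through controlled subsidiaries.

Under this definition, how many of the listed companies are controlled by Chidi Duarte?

3

Chidi holds 100% of Thornfield, so Chidi controls Thornfield.
Thornfield holds 80% of Everline, so Chidi controls Everline.
Everline holds 81% of Redfern, so Chidi controls Redfern.
No other company's threshold is met.
Chidi controls 3 companies.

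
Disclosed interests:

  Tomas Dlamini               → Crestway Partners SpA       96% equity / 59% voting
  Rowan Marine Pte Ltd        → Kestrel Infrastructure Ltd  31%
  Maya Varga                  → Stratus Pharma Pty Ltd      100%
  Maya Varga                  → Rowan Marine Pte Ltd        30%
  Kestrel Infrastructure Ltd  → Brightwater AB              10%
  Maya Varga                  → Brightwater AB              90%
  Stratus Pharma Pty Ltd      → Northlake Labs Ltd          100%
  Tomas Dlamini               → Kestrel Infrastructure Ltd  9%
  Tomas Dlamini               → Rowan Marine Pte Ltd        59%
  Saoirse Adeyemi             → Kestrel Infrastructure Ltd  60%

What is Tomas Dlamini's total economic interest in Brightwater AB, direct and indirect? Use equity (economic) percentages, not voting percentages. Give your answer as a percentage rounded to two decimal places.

2.73%

Tomas reaches Brightwater along 2 paths.
Via Kestrel: 9% × 10% = 0.9%.
Via Rowan → Kestrel: 59% × 31% × 10% = 1.829%.
Total: 0.9% + 1.829% = 2.729%.
Rounded: 2.73%.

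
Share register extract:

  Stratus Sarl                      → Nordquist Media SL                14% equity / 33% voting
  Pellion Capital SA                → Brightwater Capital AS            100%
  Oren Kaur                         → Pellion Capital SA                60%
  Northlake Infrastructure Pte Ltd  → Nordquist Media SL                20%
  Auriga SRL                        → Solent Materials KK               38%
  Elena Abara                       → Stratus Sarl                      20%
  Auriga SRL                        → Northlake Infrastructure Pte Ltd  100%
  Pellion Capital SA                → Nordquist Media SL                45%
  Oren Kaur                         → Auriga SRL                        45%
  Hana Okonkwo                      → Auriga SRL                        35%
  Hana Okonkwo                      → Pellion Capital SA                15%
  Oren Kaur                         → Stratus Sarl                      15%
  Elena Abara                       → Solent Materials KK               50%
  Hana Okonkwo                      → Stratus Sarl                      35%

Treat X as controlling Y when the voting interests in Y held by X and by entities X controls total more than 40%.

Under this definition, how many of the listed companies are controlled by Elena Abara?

Elena holds 50% of Solent, so Elena controls Solent.
No other company's threshold is met.
Elena controls 1 company.

1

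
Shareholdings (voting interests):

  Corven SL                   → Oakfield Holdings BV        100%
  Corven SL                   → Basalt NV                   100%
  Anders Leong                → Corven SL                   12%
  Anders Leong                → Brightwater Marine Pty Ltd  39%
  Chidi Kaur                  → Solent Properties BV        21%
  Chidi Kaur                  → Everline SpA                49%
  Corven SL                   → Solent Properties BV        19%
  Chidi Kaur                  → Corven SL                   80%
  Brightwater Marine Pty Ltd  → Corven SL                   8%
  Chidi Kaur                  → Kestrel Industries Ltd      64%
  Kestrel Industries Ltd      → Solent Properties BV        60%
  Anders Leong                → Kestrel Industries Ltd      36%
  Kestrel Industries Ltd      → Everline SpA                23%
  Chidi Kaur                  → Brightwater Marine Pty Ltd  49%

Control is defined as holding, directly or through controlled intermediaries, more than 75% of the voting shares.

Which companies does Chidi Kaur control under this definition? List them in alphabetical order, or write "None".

Basalt NV, Corven SL, Oakfield Holdings BV

Chidi holds 80% of Corven, so Chidi controls Corven.
Corven holds 100% of Oakfield, so Chidi controls Oakfield.
Corven holds 100% of Basalt, so Chidi controls Basalt.
No other company's threshold is met.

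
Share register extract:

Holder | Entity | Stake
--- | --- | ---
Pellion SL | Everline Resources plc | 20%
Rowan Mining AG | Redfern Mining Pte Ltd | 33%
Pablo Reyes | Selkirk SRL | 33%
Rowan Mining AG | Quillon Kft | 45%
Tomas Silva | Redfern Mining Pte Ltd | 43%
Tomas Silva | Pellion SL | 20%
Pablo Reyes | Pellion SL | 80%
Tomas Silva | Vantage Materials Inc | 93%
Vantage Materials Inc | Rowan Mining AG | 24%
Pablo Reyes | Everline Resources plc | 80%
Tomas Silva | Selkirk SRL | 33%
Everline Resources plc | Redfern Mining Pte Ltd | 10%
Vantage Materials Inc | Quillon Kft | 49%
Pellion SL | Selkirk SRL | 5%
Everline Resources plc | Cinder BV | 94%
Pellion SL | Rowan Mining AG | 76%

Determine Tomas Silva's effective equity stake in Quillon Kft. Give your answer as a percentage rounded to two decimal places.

Tomas reaches Quillon along 3 paths.
Via Pellion → Rowan: 20% × 76% × 45% = 6.84%.
Via Vantage → Rowan: 93% × 24% × 45% = 10.044%.
Via Vantage: 93% × 49% = 45.57%.
Total: 6.84% + 10.044% + 45.57% = 62.454%.
Rounded: 62.45%.

62.45%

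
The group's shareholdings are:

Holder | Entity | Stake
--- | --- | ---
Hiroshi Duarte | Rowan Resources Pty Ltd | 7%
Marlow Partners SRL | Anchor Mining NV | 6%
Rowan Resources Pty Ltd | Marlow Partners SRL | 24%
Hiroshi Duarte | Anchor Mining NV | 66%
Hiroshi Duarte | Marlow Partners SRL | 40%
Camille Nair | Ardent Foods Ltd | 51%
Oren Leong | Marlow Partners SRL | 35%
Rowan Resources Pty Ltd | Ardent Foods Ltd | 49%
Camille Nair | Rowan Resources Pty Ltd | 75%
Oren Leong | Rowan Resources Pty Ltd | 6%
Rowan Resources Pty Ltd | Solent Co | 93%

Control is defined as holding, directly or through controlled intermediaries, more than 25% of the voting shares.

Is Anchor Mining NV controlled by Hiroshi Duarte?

Yes

Hiroshi holds 40% of Marlow, so Hiroshi controls Marlow.
Hiroshi and Marlow together hold 66% + 6% = 72% of Anchor, so Hiroshi controls Anchor.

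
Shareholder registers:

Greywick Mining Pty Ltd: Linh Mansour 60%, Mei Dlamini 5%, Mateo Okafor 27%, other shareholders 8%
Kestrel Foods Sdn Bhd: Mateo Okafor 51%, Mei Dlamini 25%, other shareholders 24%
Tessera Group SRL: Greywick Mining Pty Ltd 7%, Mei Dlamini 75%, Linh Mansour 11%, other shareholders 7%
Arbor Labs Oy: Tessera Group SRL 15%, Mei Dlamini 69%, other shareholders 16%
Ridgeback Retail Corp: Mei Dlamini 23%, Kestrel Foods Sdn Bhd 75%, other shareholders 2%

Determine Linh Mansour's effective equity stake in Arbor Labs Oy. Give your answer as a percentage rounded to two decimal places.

Linh reaches Arbor along 2 paths.
Via Greywick → Tessera: 60% × 7% × 15% = 0.63%.
Via Tessera: 11% × 15% = 1.65%.
Total: 0.63% + 1.65% = 2.28%.

2.28%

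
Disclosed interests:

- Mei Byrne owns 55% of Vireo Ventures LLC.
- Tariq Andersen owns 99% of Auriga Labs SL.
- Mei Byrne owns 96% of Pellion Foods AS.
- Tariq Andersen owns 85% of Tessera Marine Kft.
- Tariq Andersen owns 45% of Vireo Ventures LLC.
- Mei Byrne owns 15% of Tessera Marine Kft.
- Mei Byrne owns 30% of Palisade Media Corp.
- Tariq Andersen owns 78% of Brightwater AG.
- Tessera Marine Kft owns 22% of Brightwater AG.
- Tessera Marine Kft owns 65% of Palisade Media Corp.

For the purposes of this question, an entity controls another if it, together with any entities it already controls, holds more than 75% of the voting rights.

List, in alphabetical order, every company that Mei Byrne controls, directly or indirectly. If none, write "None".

Pellion Foods AS

Mei holds 96% of Pellion, so Mei controls Pellion.
No other company's threshold is met.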